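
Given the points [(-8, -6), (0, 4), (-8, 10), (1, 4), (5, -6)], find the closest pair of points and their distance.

Computing all pairwise distances among 5 points:

d((-8, -6), (0, 4)) = 12.8062
d((-8, -6), (-8, 10)) = 16.0
d((-8, -6), (1, 4)) = 13.4536
d((-8, -6), (5, -6)) = 13.0
d((0, 4), (-8, 10)) = 10.0
d((0, 4), (1, 4)) = 1.0 <-- minimum
d((0, 4), (5, -6)) = 11.1803
d((-8, 10), (1, 4)) = 10.8167
d((-8, 10), (5, -6)) = 20.6155
d((1, 4), (5, -6)) = 10.7703

Closest pair: (0, 4) and (1, 4) with distance 1.0

The closest pair is (0, 4) and (1, 4) with Euclidean distance 1.0. For 5 points, brute-force pairwise comparison is shown above. For large n, the divide-and-conquer algorithm (sort by x, recurse on halves, check the dividing strip) achieves O(n log n).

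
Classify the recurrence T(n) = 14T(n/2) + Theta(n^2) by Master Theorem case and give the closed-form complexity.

Master Theorem for T(n) = 14T(n/2) + O(n^2):

a = 14, b = 2, c = 2
log_b(a) = log_2(14) = 3.8074

Case 1: c = 2 < log_2(14) = 3.8074
T(n) = O(n^(log_2 14))

For T(n) = 14T(n/2) + O(n^2): log_2(14) = 3.8074. This is Case 1 of the Master Theorem (c < log_b(a), work dominated by leaves), giving O(n^(log_2 14)).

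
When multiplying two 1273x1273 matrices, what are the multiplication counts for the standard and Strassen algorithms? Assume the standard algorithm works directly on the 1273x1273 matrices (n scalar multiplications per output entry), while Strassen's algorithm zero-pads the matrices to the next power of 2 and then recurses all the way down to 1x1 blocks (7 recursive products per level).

Matrix multiplication for 1273x1273 matrices:

Strassen's algorithm requires power-of-2 dimensions. Pad 1273x1273 to 2048x2048 (next power of 2).

Standard algorithm: 1273^3 = 2062933417 multiplications
Strassen's algorithm: 7^(log2(2048)) = 7^11 = 1977326743 multiplications
Savings: 2062933417 - 1977326743 = 85606674 multiplications

Standard: 2062933417 multiplications (1273^3). Strassen: 1977326743 multiplications (7^11, after padding to 2048x2048). Strassen reduces 8 recursive multiplications to 7 at each level.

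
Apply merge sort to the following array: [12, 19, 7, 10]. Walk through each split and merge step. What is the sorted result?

Merge sort trace:

Split: [12, 19, 7, 10] -> [12, 19] and [7, 10]
  Split: [12, 19] -> [12] and [19]
  Merge: [12] + [19] -> [12, 19]
  Split: [7, 10] -> [7] and [10]
  Merge: [7] + [10] -> [7, 10]
Merge: [12, 19] + [7, 10] -> [7, 10, 12, 19]

Final sorted array: [7, 10, 12, 19]

The merge sort proceeds by recursively splitting the array and merging sorted halves.
After all merges, the sorted array is [7, 10, 12, 19].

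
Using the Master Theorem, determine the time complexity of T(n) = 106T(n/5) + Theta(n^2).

Master Theorem for T(n) = 106T(n/5) + O(n^2):

a = 106, b = 5, c = 2
log_b(a) = log_5(106) = 2.8976

Case 1: c = 2 < log_5(106) = 2.8976
T(n) = O(n^(log_5 106))

For T(n) = 106T(n/5) + O(n^2): log_5(106) = 2.8976. This is Case 1 of the Master Theorem (c < log_b(a), work dominated by leaves), giving O(n^(log_5 106)).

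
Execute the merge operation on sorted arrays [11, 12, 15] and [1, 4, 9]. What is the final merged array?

Merging process:

Compare 11 vs 1: take 1 from right. Merged: [1]
Compare 11 vs 4: take 4 from right. Merged: [1, 4]
Compare 11 vs 9: take 9 from right. Merged: [1, 4, 9]
Append remaining from left: [11, 12, 15]. Merged: [1, 4, 9, 11, 12, 15]

Final merged array: [1, 4, 9, 11, 12, 15]
Total comparisons: 3

The merged array is [1, 4, 9, 11, 12, 15], requiring 3 comparisons. The merge step runs in O(n) time where n is the total number of elements.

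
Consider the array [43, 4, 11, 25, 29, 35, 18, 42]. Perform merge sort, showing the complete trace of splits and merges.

Merge sort trace:

Split: [43, 4, 11, 25, 29, 35, 18, 42] -> [43, 4, 11, 25] and [29, 35, 18, 42]
  Split: [43, 4, 11, 25] -> [43, 4] and [11, 25]
    Split: [43, 4] -> [43] and [4]
    Merge: [43] + [4] -> [4, 43]
    Split: [11, 25] -> [11] and [25]
    Merge: [11] + [25] -> [11, 25]
  Merge: [4, 43] + [11, 25] -> [4, 11, 25, 43]
  Split: [29, 35, 18, 42] -> [29, 35] and [18, 42]
    Split: [29, 35] -> [29] and [35]
    Merge: [29] + [35] -> [29, 35]
    Split: [18, 42] -> [18] and [42]
    Merge: [18] + [42] -> [18, 42]
  Merge: [29, 35] + [18, 42] -> [18, 29, 35, 42]
Merge: [4, 11, 25, 43] + [18, 29, 35, 42] -> [4, 11, 18, 25, 29, 35, 42, 43]

Final sorted array: [4, 11, 18, 25, 29, 35, 42, 43]

The merge sort proceeds by recursively splitting the array and merging sorted halves.
After all merges, the sorted array is [4, 11, 18, 25, 29, 35, 42, 43].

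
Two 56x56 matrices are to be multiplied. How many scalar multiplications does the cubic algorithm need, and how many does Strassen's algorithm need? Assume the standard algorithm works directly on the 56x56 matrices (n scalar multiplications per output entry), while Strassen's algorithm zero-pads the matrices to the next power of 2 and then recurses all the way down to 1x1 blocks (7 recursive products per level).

Matrix multiplication for 56x56 matrices:

Strassen's algorithm requires power-of-2 dimensions. Pad 56x56 to 64x64 (next power of 2).

Standard algorithm: 56^3 = 175616 multiplications
Strassen's algorithm: 7^(log2(64)) = 7^6 = 117649 multiplications
Savings: 175616 - 117649 = 57967 multiplications

Standard: 175616 multiplications (56^3). Strassen: 117649 multiplications (7^6, after padding to 64x64). Strassen reduces 8 recursive multiplications to 7 at each level.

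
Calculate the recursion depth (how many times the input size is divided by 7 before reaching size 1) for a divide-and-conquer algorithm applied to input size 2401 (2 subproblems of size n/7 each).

For divide and conquer with division factor 7:

Problem sizes at each level:
Level 0: 2401
Level 1: 343
Level 2: 49
Level 3: 7
Level 4: 1

The root is level 0 and the size-1 base case is level 4 (the tree spans levels 0 through 4, i.e. 5 levels counting the root), so the depth is the number of divisions: log_7(2401) = 4

The recursion tree depth is log_7(2401) = 4. At each level, the problem size is divided by 7, so it takes 4 divisions to reduce to a base case of size 1. The algorithm makes 2 recursive calls at each level.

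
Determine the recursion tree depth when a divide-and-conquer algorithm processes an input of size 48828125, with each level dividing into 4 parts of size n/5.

For divide and conquer with division factor 5:

Problem sizes at each level:
Level 0: 48828125
Level 1: 9765625
Level 2: 1953125
Level 3: 390625
Level 4: 78125
Level 5: 15625
Level 6: 3125
Level 7: 625
Level 8: 125
Level 9: 25
Level 10: 5
Level 11: 1

The root is level 0 and the size-1 base case is level 11 (the tree spans levels 0 through 11, i.e. 12 levels counting the root), so the depth is the number of divisions: log_5(48828125) = 11

The recursion tree depth is log_5(48828125) = 11. At each level, the problem size is divided by 5, so it takes 11 divisions to reduce to a base case of size 1. The algorithm makes 4 recursive calls at each level.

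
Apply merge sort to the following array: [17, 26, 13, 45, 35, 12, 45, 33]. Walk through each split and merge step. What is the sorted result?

Merge sort trace:

Split: [17, 26, 13, 45, 35, 12, 45, 33] -> [17, 26, 13, 45] and [35, 12, 45, 33]
  Split: [17, 26, 13, 45] -> [17, 26] and [13, 45]
    Split: [17, 26] -> [17] and [26]
    Merge: [17] + [26] -> [17, 26]
    Split: [13, 45] -> [13] and [45]
    Merge: [13] + [45] -> [13, 45]
  Merge: [17, 26] + [13, 45] -> [13, 17, 26, 45]
  Split: [35, 12, 45, 33] -> [35, 12] and [45, 33]
    Split: [35, 12] -> [35] and [12]
    Merge: [35] + [12] -> [12, 35]
    Split: [45, 33] -> [45] and [33]
    Merge: [45] + [33] -> [33, 45]
  Merge: [12, 35] + [33, 45] -> [12, 33, 35, 45]
Merge: [13, 17, 26, 45] + [12, 33, 35, 45] -> [12, 13, 17, 26, 33, 35, 45, 45]

Final sorted array: [12, 13, 17, 26, 33, 35, 45, 45]

The merge sort proceeds by recursively splitting the array and merging sorted halves.
After all merges, the sorted array is [12, 13, 17, 26, 33, 35, 45, 45].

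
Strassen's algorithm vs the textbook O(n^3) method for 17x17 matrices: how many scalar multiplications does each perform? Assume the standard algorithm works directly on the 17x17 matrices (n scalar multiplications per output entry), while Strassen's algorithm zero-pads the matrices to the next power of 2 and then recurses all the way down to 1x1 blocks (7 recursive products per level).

Matrix multiplication for 17x17 matrices:

Strassen's algorithm requires power-of-2 dimensions. Pad 17x17 to 32x32 (next power of 2).

Standard algorithm: 17^3 = 4913 multiplications
Strassen's algorithm: 7^(log2(32)) = 7^5 = 16807 multiplications
Difference: 4913 - 16807 = -11894 (Strassen uses MORE here due to padding overhead — for small or just-over-power-of-2 n, padding can outweigh the per-level savings)

Standard: 4913 multiplications (17^3). Strassen: 16807 multiplications (7^5, after padding to 32x32). Strassen reduces 8 recursive multiplications to 7 at each level.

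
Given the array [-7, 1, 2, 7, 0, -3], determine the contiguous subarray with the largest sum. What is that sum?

Using Kadane's algorithm on [-7, 1, 2, 7, 0, -3]:

Scanning through the array:
Position 1 (value 1): max_ending_here = 1, max_so_far = 1
Position 2 (value 2): max_ending_here = 3, max_so_far = 3
Position 3 (value 7): max_ending_here = 10, max_so_far = 10
Position 4 (value 0): max_ending_here = 10, max_so_far = 10
Position 5 (value -3): max_ending_here = 7, max_so_far = 10

Maximum subarray: [1, 2, 7]
Maximum sum: 10

The maximum subarray is [1, 2, 7] with sum 10. This subarray runs from index 1 to index 3.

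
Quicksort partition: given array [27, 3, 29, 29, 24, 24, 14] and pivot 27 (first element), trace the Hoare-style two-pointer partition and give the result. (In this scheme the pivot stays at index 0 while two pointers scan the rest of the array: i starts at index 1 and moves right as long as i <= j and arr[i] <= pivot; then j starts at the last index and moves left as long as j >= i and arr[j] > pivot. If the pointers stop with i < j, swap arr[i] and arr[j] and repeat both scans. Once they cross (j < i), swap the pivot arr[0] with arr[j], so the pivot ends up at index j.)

Hoare-style two-pointer partition with pivot = 27:

Initial array: [27, 3, 29, 29, 24, 24, 14]

Pointers start at i = 1, j = 6.
i stops at index 2 (arr[2]=29 > 27), j stops at index 6 (arr[6]=14 <= 27): swap arr[2] and arr[6], array becomes [27, 3, 14, 29, 24, 24, 29]
i stops at index 3 (arr[3]=29 > 27), j stops at index 5 (arr[5]=24 <= 27): swap arr[3] and arr[5], array becomes [27, 3, 14, 24, 24, 29, 29]
i ends at 5, j ends at 4: the pointers have crossed (j < i), so scanning stops.

Swap pivot arr[0] with arr[4] to place pivot at position 4: [24, 3, 14, 24, 27, 29, 29]
Pivot position: 4

After partitioning with pivot 27, the array becomes [24, 3, 14, 24, 27, 29, 29]. The pivot is placed at index 4. All elements to the left of the pivot are <= 27, and all elements to the right are > 27.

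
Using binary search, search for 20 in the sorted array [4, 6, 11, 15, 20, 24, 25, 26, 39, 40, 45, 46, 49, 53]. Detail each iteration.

Binary search for 20 in [4, 6, 11, 15, 20, 24, 25, 26, 39, 40, 45, 46, 49, 53]:

lo=0, hi=13, mid=6, arr[mid]=25 -> 25 > 20, search left half
lo=0, hi=5, mid=2, arr[mid]=11 -> 11 < 20, search right half
lo=3, hi=5, mid=4, arr[mid]=20 -> Found target at index 4!

Binary search finds 20 at index 4 after 3 comparisons. The search repeatedly halves the search space by comparing with the middle element.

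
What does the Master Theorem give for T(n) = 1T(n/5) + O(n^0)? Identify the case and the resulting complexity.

Master Theorem for T(n) = 1T(n/5) + O(n^0):

a = 1, b = 5, c = 0
log_b(a) = log_5(1) = 0.0000

Case 2: c = 0 = log_5(1) = 0.0000
T(n) = O(n^0 log n) = O(log n)

For T(n) = 1T(n/5) + O(n^0): log_5(1) = 0.0000. This is Case 2 of the Master Theorem (c = log_b(a), equal work at all levels), giving O(log n).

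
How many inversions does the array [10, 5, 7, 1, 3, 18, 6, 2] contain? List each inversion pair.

Finding inversions in [10, 5, 7, 1, 3, 18, 6, 2]:

(0, 1): arr[0]=10 > arr[1]=5
(0, 2): arr[0]=10 > arr[2]=7
(0, 3): arr[0]=10 > arr[3]=1
(0, 4): arr[0]=10 > arr[4]=3
(0, 6): arr[0]=10 > arr[6]=6
(0, 7): arr[0]=10 > arr[7]=2
(1, 3): arr[1]=5 > arr[3]=1
(1, 4): arr[1]=5 > arr[4]=3
(1, 7): arr[1]=5 > arr[7]=2
(2, 3): arr[2]=7 > arr[3]=1
(2, 4): arr[2]=7 > arr[4]=3
(2, 6): arr[2]=7 > arr[6]=6
(2, 7): arr[2]=7 > arr[7]=2
(4, 7): arr[4]=3 > arr[7]=2
(5, 6): arr[5]=18 > arr[6]=6
(5, 7): arr[5]=18 > arr[7]=2
(6, 7): arr[6]=6 > arr[7]=2

Total inversions: 17

The array has 17 inversion(s): (0,1), (0,2), (0,3), (0,4), (0,6), (0,7), (1,3), (1,4), (1,7), (2,3), (2,4), (2,6), (2,7), (4,7), (5,6), (5,7), (6,7). Each pair (i,j) satisfies i < j and arr[i] > arr[j].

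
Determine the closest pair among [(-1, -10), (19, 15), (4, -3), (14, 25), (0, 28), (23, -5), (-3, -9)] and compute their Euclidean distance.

Computing all pairwise distances among 7 points:

d((-1, -10), (19, 15)) = 32.0156
d((-1, -10), (4, -3)) = 8.6023
d((-1, -10), (14, 25)) = 38.0789
d((-1, -10), (0, 28)) = 38.0132
d((-1, -10), (23, -5)) = 24.5153
d((-1, -10), (-3, -9)) = 2.2361 <-- minimum
d((19, 15), (4, -3)) = 23.4307
d((19, 15), (14, 25)) = 11.1803
d((19, 15), (0, 28)) = 23.0217
d((19, 15), (23, -5)) = 20.3961
d((19, 15), (-3, -9)) = 32.5576
d((4, -3), (14, 25)) = 29.7321
d((4, -3), (0, 28)) = 31.257
d((4, -3), (23, -5)) = 19.105
d((4, -3), (-3, -9)) = 9.2195
d((14, 25), (0, 28)) = 14.3178
d((14, 25), (23, -5)) = 31.3209
d((14, 25), (-3, -9)) = 38.0132
d((0, 28), (23, -5)) = 40.2244
d((0, 28), (-3, -9)) = 37.1214
d((23, -5), (-3, -9)) = 26.3059

Closest pair: (-1, -10) and (-3, -9) with distance 2.2361

The closest pair is (-1, -10) and (-3, -9) with Euclidean distance 2.2361. For 7 points, brute-force pairwise comparison is shown above. For large n, the divide-and-conquer algorithm (sort by x, recurse on halves, check the dividing strip) achieves O(n log n).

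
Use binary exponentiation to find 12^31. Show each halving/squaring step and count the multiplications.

Computing 12^31 by squaring (build up from 12^1; each line after the first costs one multiplication):

12^1 = 12
12^2 = (12^1)^2 = 12^2 = 144
12^3 = 12 * 12^2 = 12 * 144 = 1728
12^6 = (12^3)^2 = 1728^2 = 2985984
12^7 = 12 * 12^6 = 12 * 2985984 = 35831808
12^14 = (12^7)^2 = 35831808^2 = 1283918464548864
12^15 = 12 * 12^14 = 12 * 1283918464548864 = 15407021574586368
12^30 = (12^15)^2 = 15407021574586368^2 = 237376313799769806328950291431424
12^31 = 12 * 12^30 = 12 * 237376313799769806328950291431424 = 2848515765597237675947403497177088

Result: 2848515765597237675947403497177088
Multiplications needed: 8 (8 lines after 12^1)

12^31 = 2848515765597237675947403497177088. Using exponentiation by squaring, this requires 8 multiplications. The key idea: if the exponent is even, square the half-power; if odd, multiply by the base once.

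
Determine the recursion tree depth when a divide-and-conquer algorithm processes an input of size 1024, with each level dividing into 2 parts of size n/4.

For divide and conquer with division factor 4:

Problem sizes at each level:
Level 0: 1024
Level 1: 256
Level 2: 64
Level 3: 16
Level 4: 4
Level 5: 1

The root is level 0 and the size-1 base case is level 5 (the tree spans levels 0 through 5, i.e. 6 levels counting the root), so the depth is the number of divisions: log_4(1024) = 5

The recursion tree depth is log_4(1024) = 5. At each level, the problem size is divided by 4, so it takes 5 divisions to reduce to a base case of size 1. The algorithm makes 2 recursive calls at each level.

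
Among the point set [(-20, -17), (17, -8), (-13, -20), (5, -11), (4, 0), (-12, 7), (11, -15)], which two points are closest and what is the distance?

Computing all pairwise distances among 7 points:

d((-20, -17), (17, -8)) = 38.0789
d((-20, -17), (-13, -20)) = 7.6158
d((-20, -17), (5, -11)) = 25.7099
d((-20, -17), (4, 0)) = 29.4109
d((-20, -17), (-12, 7)) = 25.2982
d((-20, -17), (11, -15)) = 31.0644
d((17, -8), (-13, -20)) = 32.311
d((17, -8), (5, -11)) = 12.3693
d((17, -8), (4, 0)) = 15.2643
d((17, -8), (-12, 7)) = 32.6497
d((17, -8), (11, -15)) = 9.2195
d((-13, -20), (5, -11)) = 20.1246
d((-13, -20), (4, 0)) = 26.2488
d((-13, -20), (-12, 7)) = 27.0185
d((-13, -20), (11, -15)) = 24.5153
d((5, -11), (4, 0)) = 11.0454
d((5, -11), (-12, 7)) = 24.7588
d((5, -11), (11, -15)) = 7.2111 <-- minimum
d((4, 0), (-12, 7)) = 17.4642
d((4, 0), (11, -15)) = 16.5529
d((-12, 7), (11, -15)) = 31.8277

Closest pair: (5, -11) and (11, -15) with distance 7.2111

The closest pair is (5, -11) and (11, -15) with Euclidean distance 7.2111. For 7 points, brute-force pairwise comparison is shown above. For large n, the divide-and-conquer algorithm (sort by x, recurse on halves, check the dividing strip) achieves O(n log n).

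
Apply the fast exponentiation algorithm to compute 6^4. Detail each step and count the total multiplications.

Computing 6^4 by squaring (build up from 6^1; each line after the first costs one multiplication):

6^1 = 6
6^2 = (6^1)^2 = 6^2 = 36
6^4 = (6^2)^2 = 36^2 = 1296

Result: 1296
Multiplications needed: 2 (2 lines after 6^1)

6^4 = 1296. Using exponentiation by squaring, this requires 2 multiplications. The key idea: if the exponent is even, square the half-power; if odd, multiply by the base once.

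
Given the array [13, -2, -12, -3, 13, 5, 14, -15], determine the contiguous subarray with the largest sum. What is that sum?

Using Kadane's algorithm on [13, -2, -12, -3, 13, 5, 14, -15]:

Scanning through the array:
Position 1 (value -2): max_ending_here = 11, max_so_far = 13
Position 2 (value -12): max_ending_here = -1, max_so_far = 13
Position 3 (value -3): max_ending_here = -3, max_so_far = 13
Position 4 (value 13): max_ending_here = 13, max_so_far = 13
Position 5 (value 5): max_ending_here = 18, max_so_far = 18
Position 6 (value 14): max_ending_here = 32, max_so_far = 32
Position 7 (value -15): max_ending_here = 17, max_so_far = 32

Maximum subarray: [13, 5, 14]
Maximum sum: 32

The maximum subarray is [13, 5, 14] with sum 32. This subarray runs from index 4 to index 6.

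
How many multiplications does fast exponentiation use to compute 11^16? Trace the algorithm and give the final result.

Computing 11^16 by squaring (build up from 11^1; each line after the first costs one multiplication):

11^1 = 11
11^2 = (11^1)^2 = 11^2 = 121
11^4 = (11^2)^2 = 121^2 = 14641
11^8 = (11^4)^2 = 14641^2 = 214358881
11^16 = (11^8)^2 = 214358881^2 = 45949729863572161

Result: 45949729863572161
Multiplications needed: 4 (4 lines after 11^1)

11^16 = 45949729863572161. Using exponentiation by squaring, this requires 4 multiplications. The key idea: if the exponent is even, square the half-power; if odd, multiply by the base once.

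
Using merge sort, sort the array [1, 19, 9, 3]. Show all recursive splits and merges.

Merge sort trace:

Split: [1, 19, 9, 3] -> [1, 19] and [9, 3]
  Split: [1, 19] -> [1] and [19]
  Merge: [1] + [19] -> [1, 19]
  Split: [9, 3] -> [9] and [3]
  Merge: [9] + [3] -> [3, 9]
Merge: [1, 19] + [3, 9] -> [1, 3, 9, 19]

Final sorted array: [1, 3, 9, 19]

The merge sort proceeds by recursively splitting the array and merging sorted halves.
After all merges, the sorted array is [1, 3, 9, 19].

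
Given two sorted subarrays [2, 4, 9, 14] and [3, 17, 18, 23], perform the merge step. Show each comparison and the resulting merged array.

Merging process:

Compare 2 vs 3: take 2 from left. Merged: [2]
Compare 4 vs 3: take 3 from right. Merged: [2, 3]
Compare 4 vs 17: take 4 from left. Merged: [2, 3, 4]
Compare 9 vs 17: take 9 from left. Merged: [2, 3, 4, 9]
Compare 14 vs 17: take 14 from left. Merged: [2, 3, 4, 9, 14]
Append remaining from right: [17, 18, 23]. Merged: [2, 3, 4, 9, 14, 17, 18, 23]

Final merged array: [2, 3, 4, 9, 14, 17, 18, 23]
Total comparisons: 5

The merged array is [2, 3, 4, 9, 14, 17, 18, 23], requiring 5 comparisons. The merge step runs in O(n) time where n is the total number of elements.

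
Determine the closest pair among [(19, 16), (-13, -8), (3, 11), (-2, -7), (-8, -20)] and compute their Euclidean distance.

Computing all pairwise distances among 5 points:

d((19, 16), (-13, -8)) = 40.0
d((19, 16), (3, 11)) = 16.7631
d((19, 16), (-2, -7)) = 31.1448
d((19, 16), (-8, -20)) = 45.0
d((-13, -8), (3, 11)) = 24.8395
d((-13, -8), (-2, -7)) = 11.0454 <-- minimum
d((-13, -8), (-8, -20)) = 13.0
d((3, 11), (-2, -7)) = 18.6815
d((3, 11), (-8, -20)) = 32.8938
d((-2, -7), (-8, -20)) = 14.3178

Closest pair: (-13, -8) and (-2, -7) with distance 11.0454

The closest pair is (-13, -8) and (-2, -7) with Euclidean distance 11.0454. For 5 points, brute-force pairwise comparison is shown above. For large n, the divide-and-conquer algorithm (sort by x, recurse on halves, check the dividing strip) achieves O(n log n).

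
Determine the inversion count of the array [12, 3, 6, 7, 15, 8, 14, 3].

Finding inversions in [12, 3, 6, 7, 15, 8, 14, 3]:

(0, 1): arr[0]=12 > arr[1]=3
(0, 2): arr[0]=12 > arr[2]=6
(0, 3): arr[0]=12 > arr[3]=7
(0, 5): arr[0]=12 > arr[5]=8
(0, 7): arr[0]=12 > arr[7]=3
(2, 7): arr[2]=6 > arr[7]=3
(3, 7): arr[3]=7 > arr[7]=3
(4, 5): arr[4]=15 > arr[5]=8
(4, 6): arr[4]=15 > arr[6]=14
(4, 7): arr[4]=15 > arr[7]=3
(5, 7): arr[5]=8 > arr[7]=3
(6, 7): arr[6]=14 > arr[7]=3

Total inversions: 12

The array has 12 inversion(s): (0,1), (0,2), (0,3), (0,5), (0,7), (2,7), (3,7), (4,5), (4,6), (4,7), (5,7), (6,7). Each pair (i,j) satisfies i < j and arr[i] > arr[j].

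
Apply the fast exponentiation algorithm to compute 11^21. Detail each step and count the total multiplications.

Computing 11^21 by squaring (build up from 11^1; each line after the first costs one multiplication):

11^1 = 11
11^2 = (11^1)^2 = 11^2 = 121
11^4 = (11^2)^2 = 121^2 = 14641
11^5 = 11 * 11^4 = 11 * 14641 = 161051
11^10 = (11^5)^2 = 161051^2 = 25937424601
11^20 = (11^10)^2 = 25937424601^2 = 672749994932560009201
11^21 = 11 * 11^20 = 11 * 672749994932560009201 = 7400249944258160101211

Result: 7400249944258160101211
Multiplications needed: 6 (6 lines after 11^1)

11^21 = 7400249944258160101211. Using exponentiation by squaring, this requires 6 multiplications. The key idea: if the exponent is even, square the half-power; if odd, multiply by the base once.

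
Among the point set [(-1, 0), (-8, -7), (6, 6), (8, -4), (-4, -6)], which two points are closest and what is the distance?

Computing all pairwise distances among 5 points:

d((-1, 0), (-8, -7)) = 9.8995
d((-1, 0), (6, 6)) = 9.2195
d((-1, 0), (8, -4)) = 9.8489
d((-1, 0), (-4, -6)) = 6.7082
d((-8, -7), (6, 6)) = 19.105
d((-8, -7), (8, -4)) = 16.2788
d((-8, -7), (-4, -6)) = 4.1231 <-- minimum
d((6, 6), (8, -4)) = 10.198
d((6, 6), (-4, -6)) = 15.6205
d((8, -4), (-4, -6)) = 12.1655

Closest pair: (-8, -7) and (-4, -6) with distance 4.1231

The closest pair is (-8, -7) and (-4, -6) with Euclidean distance 4.1231. For 5 points, brute-force pairwise comparison is shown above. For large n, the divide-and-conquer algorithm (sort by x, recurse on halves, check the dividing strip) achieves O(n log n).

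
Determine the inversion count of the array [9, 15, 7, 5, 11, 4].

Finding inversions in [9, 15, 7, 5, 11, 4]:

(0, 2): arr[0]=9 > arr[2]=7
(0, 3): arr[0]=9 > arr[3]=5
(0, 5): arr[0]=9 > arr[5]=4
(1, 2): arr[1]=15 > arr[2]=7
(1, 3): arr[1]=15 > arr[3]=5
(1, 4): arr[1]=15 > arr[4]=11
(1, 5): arr[1]=15 > arr[5]=4
(2, 3): arr[2]=7 > arr[3]=5
(2, 5): arr[2]=7 > arr[5]=4
(3, 5): arr[3]=5 > arr[5]=4
(4, 5): arr[4]=11 > arr[5]=4

Total inversions: 11

The array has 11 inversion(s): (0,2), (0,3), (0,5), (1,2), (1,3), (1,4), (1,5), (2,3), (2,5), (3,5), (4,5). Each pair (i,j) satisfies i < j and arr[i] > arr[j].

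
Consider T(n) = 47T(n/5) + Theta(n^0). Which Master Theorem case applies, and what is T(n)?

Master Theorem for T(n) = 47T(n/5) + O(n^0):

a = 47, b = 5, c = 0
log_b(a) = log_5(47) = 2.3922

Case 1: c = 0 < log_5(47) = 2.3922
T(n) = O(n^(log_5 47))

For T(n) = 47T(n/5) + O(n^0): log_5(47) = 2.3922. This is Case 1 of the Master Theorem (c < log_b(a), work dominated by leaves), giving O(n^(log_5 47)).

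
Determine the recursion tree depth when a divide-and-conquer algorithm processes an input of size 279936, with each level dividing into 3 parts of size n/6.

For divide and conquer with division factor 6:

Problem sizes at each level:
Level 0: 279936
Level 1: 46656
Level 2: 7776
Level 3: 1296
Level 4: 216
Level 5: 36
Level 6: 6
Level 7: 1

The root is level 0 and the size-1 base case is level 7 (the tree spans levels 0 through 7, i.e. 8 levels counting the root), so the depth is the number of divisions: log_6(279936) = 7

The recursion tree depth is log_6(279936) = 7. At each level, the problem size is divided by 6, so it takes 7 divisions to reduce to a base case of size 1. The algorithm makes 3 recursive calls at each level.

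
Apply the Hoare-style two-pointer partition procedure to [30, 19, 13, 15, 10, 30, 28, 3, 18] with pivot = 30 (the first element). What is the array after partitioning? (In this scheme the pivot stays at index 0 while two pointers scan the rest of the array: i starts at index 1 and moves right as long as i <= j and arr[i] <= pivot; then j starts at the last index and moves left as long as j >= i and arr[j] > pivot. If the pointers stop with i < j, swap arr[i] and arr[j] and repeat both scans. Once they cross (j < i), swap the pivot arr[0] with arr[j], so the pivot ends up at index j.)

Hoare-style two-pointer partition with pivot = 30:

Initial array: [30, 19, 13, 15, 10, 30, 28, 3, 18]

Pointers start at i = 1, j = 8.
i ends at 9, j ends at 8: the pointers have crossed (j < i), so scanning stops.

Swap pivot arr[0] with arr[8] to place pivot at position 8: [18, 19, 13, 15, 10, 30, 28, 3, 30]
Pivot position: 8

After partitioning with pivot 30, the array becomes [18, 19, 13, 15, 10, 30, 28, 3, 30]. The pivot is placed at index 8. All elements to the left of the pivot are <= 30, and all elements to the right are > 30.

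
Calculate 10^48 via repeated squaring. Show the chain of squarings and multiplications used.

Computing 10^48 by squaring (build up from 10^1; each line after the first costs one multiplication):

10^1 = 10
10^2 = (10^1)^2 = 10^2 = 100
10^3 = 10 * 10^2 = 10 * 100 = 1000
10^6 = (10^3)^2 = 1000^2 = 1000000
10^12 = (10^6)^2 = 1000000^2 = 1000000000000
10^24 = (10^12)^2 = 1000000000000^2 = 1000000000000000000000000
10^48 = (10^24)^2 = 1000000000000000000000000^2 = 1000000000000000000000000000000000000000000000000

Result: 1000000000000000000000000000000000000000000000000
Multiplications needed: 6 (6 lines after 10^1)

10^48 = 1000000000000000000000000000000000000000000000000. Using exponentiation by squaring, this requires 6 multiplications. The key idea: if the exponent is even, square the half-power; if odd, multiply by the base once.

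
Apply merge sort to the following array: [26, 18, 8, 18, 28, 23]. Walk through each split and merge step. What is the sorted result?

Merge sort trace:

Split: [26, 18, 8, 18, 28, 23] -> [26, 18, 8] and [18, 28, 23]
  Split: [26, 18, 8] -> [26] and [18, 8]
    Split: [18, 8] -> [18] and [8]
    Merge: [18] + [8] -> [8, 18]
  Merge: [26] + [8, 18] -> [8, 18, 26]
  Split: [18, 28, 23] -> [18] and [28, 23]
    Split: [28, 23] -> [28] and [23]
    Merge: [28] + [23] -> [23, 28]
  Merge: [18] + [23, 28] -> [18, 23, 28]
Merge: [8, 18, 26] + [18, 23, 28] -> [8, 18, 18, 23, 26, 28]

Final sorted array: [8, 18, 18, 23, 26, 28]

The merge sort proceeds by recursively splitting the array and merging sorted halves.
After all merges, the sorted array is [8, 18, 18, 23, 26, 28].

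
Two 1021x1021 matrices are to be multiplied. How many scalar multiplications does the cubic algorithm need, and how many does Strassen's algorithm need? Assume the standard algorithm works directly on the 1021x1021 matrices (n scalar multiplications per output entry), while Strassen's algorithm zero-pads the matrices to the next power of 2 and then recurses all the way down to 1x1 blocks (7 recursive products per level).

Matrix multiplication for 1021x1021 matrices:

Strassen's algorithm requires power-of-2 dimensions. Pad 1021x1021 to 1024x1024 (next power of 2).

Standard algorithm: 1021^3 = 1064332261 multiplications
Strassen's algorithm: 7^(log2(1024)) = 7^10 = 282475249 multiplications
Savings: 1064332261 - 282475249 = 781857012 multiplications

Standard: 1064332261 multiplications (1021^3). Strassen: 282475249 multiplications (7^10, after padding to 1024x1024). Strassen reduces 8 recursive multiplications to 7 at each level.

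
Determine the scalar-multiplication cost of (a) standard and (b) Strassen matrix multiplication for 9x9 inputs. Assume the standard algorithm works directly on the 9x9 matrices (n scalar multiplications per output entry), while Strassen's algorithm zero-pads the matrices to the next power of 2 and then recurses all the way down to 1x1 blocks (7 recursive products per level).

Matrix multiplication for 9x9 matrices:

Strassen's algorithm requires power-of-2 dimensions. Pad 9x9 to 16x16 (next power of 2).

Standard algorithm: 9^3 = 729 multiplications
Strassen's algorithm: 7^(log2(16)) = 7^4 = 2401 multiplications
Difference: 729 - 2401 = -1672 (Strassen uses MORE here due to padding overhead — for small or just-over-power-of-2 n, padding can outweigh the per-level savings)

Standard: 729 multiplications (9^3). Strassen: 2401 multiplications (7^4, after padding to 16x16). Strassen reduces 8 recursive multiplications to 7 at each level.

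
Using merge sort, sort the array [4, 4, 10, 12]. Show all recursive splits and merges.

Merge sort trace:

Split: [4, 4, 10, 12] -> [4, 4] and [10, 12]
  Split: [4, 4] -> [4] and [4]
  Merge: [4] + [4] -> [4, 4]
  Split: [10, 12] -> [10] and [12]
  Merge: [10] + [12] -> [10, 12]
Merge: [4, 4] + [10, 12] -> [4, 4, 10, 12]

Final sorted array: [4, 4, 10, 12]

The merge sort proceeds by recursively splitting the array and merging sorted halves.
After all merges, the sorted array is [4, 4, 10, 12].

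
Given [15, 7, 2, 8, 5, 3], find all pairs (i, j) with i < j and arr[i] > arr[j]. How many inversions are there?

Finding inversions in [15, 7, 2, 8, 5, 3]:

(0, 1): arr[0]=15 > arr[1]=7
(0, 2): arr[0]=15 > arr[2]=2
(0, 3): arr[0]=15 > arr[3]=8
(0, 4): arr[0]=15 > arr[4]=5
(0, 5): arr[0]=15 > arr[5]=3
(1, 2): arr[1]=7 > arr[2]=2
(1, 4): arr[1]=7 > arr[4]=5
(1, 5): arr[1]=7 > arr[5]=3
(3, 4): arr[3]=8 > arr[4]=5
(3, 5): arr[3]=8 > arr[5]=3
(4, 5): arr[4]=5 > arr[5]=3

Total inversions: 11

The array has 11 inversion(s): (0,1), (0,2), (0,3), (0,4), (0,5), (1,2), (1,4), (1,5), (3,4), (3,5), (4,5). Each pair (i,j) satisfies i < j and arr[i] > arr[j].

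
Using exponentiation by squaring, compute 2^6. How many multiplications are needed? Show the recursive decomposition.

Computing 2^6 by squaring (build up from 2^1; each line after the first costs one multiplication):

2^1 = 2
2^2 = (2^1)^2 = 2^2 = 4
2^3 = 2 * 2^2 = 2 * 4 = 8
2^6 = (2^3)^2 = 8^2 = 64

Result: 64
Multiplications needed: 3 (3 lines after 2^1)

2^6 = 64. Using exponentiation by squaring, this requires 3 multiplications. The key idea: if the exponent is even, square the half-power; if odd, multiply by the base once.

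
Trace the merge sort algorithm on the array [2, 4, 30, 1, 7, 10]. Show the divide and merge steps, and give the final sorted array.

Merge sort trace:

Split: [2, 4, 30, 1, 7, 10] -> [2, 4, 30] and [1, 7, 10]
  Split: [2, 4, 30] -> [2] and [4, 30]
    Split: [4, 30] -> [4] and [30]
    Merge: [4] + [30] -> [4, 30]
  Merge: [2] + [4, 30] -> [2, 4, 30]
  Split: [1, 7, 10] -> [1] and [7, 10]
    Split: [7, 10] -> [7] and [10]
    Merge: [7] + [10] -> [7, 10]
  Merge: [1] + [7, 10] -> [1, 7, 10]
Merge: [2, 4, 30] + [1, 7, 10] -> [1, 2, 4, 7, 10, 30]

Final sorted array: [1, 2, 4, 7, 10, 30]

The merge sort proceeds by recursively splitting the array and merging sorted halves.
After all merges, the sorted array is [1, 2, 4, 7, 10, 30].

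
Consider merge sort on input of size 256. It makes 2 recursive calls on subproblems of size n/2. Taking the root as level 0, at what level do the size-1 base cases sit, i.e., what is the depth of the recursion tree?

For divide and conquer with division factor 2:

Problem sizes at each level:
Level 0: 256
Level 1: 128
Level 2: 64
Level 3: 32
Level 4: 16
Level 5: 8
Level 6: 4
Level 7: 2
Level 8: 1

The root is level 0 and the size-1 base case is level 8 (the tree spans levels 0 through 8, i.e. 9 levels counting the root), so the depth is the number of divisions: log_2(256) = 8

The recursion tree depth is log_2(256) = 8. At each level, the problem size is divided by 2, so it takes 8 divisions to reduce to a base case of size 1. The algorithm makes 2 recursive calls at each level.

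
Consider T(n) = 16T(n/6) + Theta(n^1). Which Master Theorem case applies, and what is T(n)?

Master Theorem for T(n) = 16T(n/6) + O(n^1):

a = 16, b = 6, c = 1
log_b(a) = log_6(16) = 1.5474

Case 1: c = 1 < log_6(16) = 1.5474
T(n) = O(n^(log_6 16))

For T(n) = 16T(n/6) + O(n^1): log_6(16) = 1.5474. This is Case 1 of the Master Theorem (c < log_b(a), work dominated by leaves), giving O(n^(log_6 16)).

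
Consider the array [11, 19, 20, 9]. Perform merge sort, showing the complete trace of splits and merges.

Merge sort trace:

Split: [11, 19, 20, 9] -> [11, 19] and [20, 9]
  Split: [11, 19] -> [11] and [19]
  Merge: [11] + [19] -> [11, 19]
  Split: [20, 9] -> [20] and [9]
  Merge: [20] + [9] -> [9, 20]
Merge: [11, 19] + [9, 20] -> [9, 11, 19, 20]

Final sorted array: [9, 11, 19, 20]

The merge sort proceeds by recursively splitting the array and merging sorted halves.
After all merges, the sorted array is [9, 11, 19, 20].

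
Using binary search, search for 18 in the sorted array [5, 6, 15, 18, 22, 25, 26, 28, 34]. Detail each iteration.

Binary search for 18 in [5, 6, 15, 18, 22, 25, 26, 28, 34]:

lo=0, hi=8, mid=4, arr[mid]=22 -> 22 > 18, search left half
lo=0, hi=3, mid=1, arr[mid]=6 -> 6 < 18, search right half
lo=2, hi=3, mid=2, arr[mid]=15 -> 15 < 18, search right half
lo=3, hi=3, mid=3, arr[mid]=18 -> Found target at index 3!

Binary search finds 18 at index 3 after 4 comparisons. The search repeatedly halves the search space by comparing with the middle element.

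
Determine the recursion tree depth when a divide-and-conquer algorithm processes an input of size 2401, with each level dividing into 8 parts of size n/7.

For divide and conquer with division factor 7:

Problem sizes at each level:
Level 0: 2401
Level 1: 343
Level 2: 49
Level 3: 7
Level 4: 1

The root is level 0 and the size-1 base case is level 4 (the tree spans levels 0 through 4, i.e. 5 levels counting the root), so the depth is the number of divisions: log_7(2401) = 4

The recursion tree depth is log_7(2401) = 4. At each level, the problem size is divided by 7, so it takes 4 divisions to reduce to a base case of size 1. The algorithm makes 8 recursive calls at each level.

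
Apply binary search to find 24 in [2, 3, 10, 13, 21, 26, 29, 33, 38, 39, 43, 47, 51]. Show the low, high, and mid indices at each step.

Binary search for 24 in [2, 3, 10, 13, 21, 26, 29, 33, 38, 39, 43, 47, 51]:

lo=0, hi=12, mid=6, arr[mid]=29 -> 29 > 24, search left half
lo=0, hi=5, mid=2, arr[mid]=10 -> 10 < 24, search right half
lo=3, hi=5, mid=4, arr[mid]=21 -> 21 < 24, search right half
lo=5, hi=5, mid=5, arr[mid]=26 -> 26 > 24, search left half
lo=5 > hi=4, target 24 not found

Binary search determines that 24 is not in the array after 4 comparisons. The search space was exhausted without finding the target.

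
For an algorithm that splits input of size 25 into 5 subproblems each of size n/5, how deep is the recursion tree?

For divide and conquer with division factor 5:

Problem sizes at each level:
Level 0: 25
Level 1: 5
Level 2: 1

The root is level 0 and the size-1 base case is level 2 (the tree spans levels 0 through 2, i.e. 3 levels counting the root), so the depth is the number of divisions: log_5(25) = 2

The recursion tree depth is log_5(25) = 2. At each level, the problem size is divided by 5, so it takes 2 divisions to reduce to a base case of size 1. The algorithm makes 5 recursive calls at each level.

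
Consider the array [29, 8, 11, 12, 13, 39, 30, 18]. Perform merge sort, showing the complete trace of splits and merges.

Merge sort trace:

Split: [29, 8, 11, 12, 13, 39, 30, 18] -> [29, 8, 11, 12] and [13, 39, 30, 18]
  Split: [29, 8, 11, 12] -> [29, 8] and [11, 12]
    Split: [29, 8] -> [29] and [8]
    Merge: [29] + [8] -> [8, 29]
    Split: [11, 12] -> [11] and [12]
    Merge: [11] + [12] -> [11, 12]
  Merge: [8, 29] + [11, 12] -> [8, 11, 12, 29]
  Split: [13, 39, 30, 18] -> [13, 39] and [30, 18]
    Split: [13, 39] -> [13] and [39]
    Merge: [13] + [39] -> [13, 39]
    Split: [30, 18] -> [30] and [18]
    Merge: [30] + [18] -> [18, 30]
  Merge: [13, 39] + [18, 30] -> [13, 18, 30, 39]
Merge: [8, 11, 12, 29] + [13, 18, 30, 39] -> [8, 11, 12, 13, 18, 29, 30, 39]

Final sorted array: [8, 11, 12, 13, 18, 29, 30, 39]

The merge sort proceeds by recursively splitting the array and merging sorted halves.
After all merges, the sorted array is [8, 11, 12, 13, 18, 29, 30, 39].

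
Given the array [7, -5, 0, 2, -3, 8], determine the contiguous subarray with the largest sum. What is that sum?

Using Kadane's algorithm on [7, -5, 0, 2, -3, 8]:

Scanning through the array:
Position 1 (value -5): max_ending_here = 2, max_so_far = 7
Position 2 (value 0): max_ending_here = 2, max_so_far = 7
Position 3 (value 2): max_ending_here = 4, max_so_far = 7
Position 4 (value -3): max_ending_here = 1, max_so_far = 7
Position 5 (value 8): max_ending_here = 9, max_so_far = 9

Maximum subarray: [7, -5, 0, 2, -3, 8]
Maximum sum: 9

The maximum subarray is [7, -5, 0, 2, -3, 8] with sum 9. This subarray runs from index 0 to index 5.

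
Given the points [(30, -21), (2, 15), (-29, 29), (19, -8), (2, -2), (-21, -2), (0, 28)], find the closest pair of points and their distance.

Computing all pairwise distances among 7 points:

d((30, -21), (2, 15)) = 45.607
d((30, -21), (-29, 29)) = 77.3369
d((30, -21), (19, -8)) = 17.0294
d((30, -21), (2, -2)) = 33.8378
d((30, -21), (-21, -2)) = 54.4243
d((30, -21), (0, 28)) = 57.4543
d((2, 15), (-29, 29)) = 34.0147
d((2, 15), (19, -8)) = 28.6007
d((2, 15), (2, -2)) = 17.0
d((2, 15), (-21, -2)) = 28.6007
d((2, 15), (0, 28)) = 13.1529 <-- minimum
d((-29, 29), (19, -8)) = 60.6053
d((-29, 29), (2, -2)) = 43.8406
d((-29, 29), (-21, -2)) = 32.0156
d((-29, 29), (0, 28)) = 29.0172
d((19, -8), (2, -2)) = 18.0278
d((19, -8), (-21, -2)) = 40.4475
d((19, -8), (0, 28)) = 40.7063
d((2, -2), (-21, -2)) = 23.0
d((2, -2), (0, 28)) = 30.0666
d((-21, -2), (0, 28)) = 36.6197

Closest pair: (2, 15) and (0, 28) with distance 13.1529

The closest pair is (2, 15) and (0, 28) with Euclidean distance 13.1529. For 7 points, brute-force pairwise comparison is shown above. For large n, the divide-and-conquer algorithm (sort by x, recurse on halves, check the dividing strip) achieves O(n log n).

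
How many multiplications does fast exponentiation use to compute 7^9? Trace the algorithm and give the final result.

Computing 7^9 by squaring (build up from 7^1; each line after the first costs one multiplication):

7^1 = 7
7^2 = (7^1)^2 = 7^2 = 49
7^4 = (7^2)^2 = 49^2 = 2401
7^8 = (7^4)^2 = 2401^2 = 5764801
7^9 = 7 * 7^8 = 7 * 5764801 = 40353607

Result: 40353607
Multiplications needed: 4 (4 lines after 7^1)

7^9 = 40353607. Using exponentiation by squaring, this requires 4 multiplications. The key idea: if the exponent is even, square the half-power; if odd, multiply by the base once.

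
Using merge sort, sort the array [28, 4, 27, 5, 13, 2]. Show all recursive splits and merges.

Merge sort trace:

Split: [28, 4, 27, 5, 13, 2] -> [28, 4, 27] and [5, 13, 2]
  Split: [28, 4, 27] -> [28] and [4, 27]
    Split: [4, 27] -> [4] and [27]
    Merge: [4] + [27] -> [4, 27]
  Merge: [28] + [4, 27] -> [4, 27, 28]
  Split: [5, 13, 2] -> [5] and [13, 2]
    Split: [13, 2] -> [13] and [2]
    Merge: [13] + [2] -> [2, 13]
  Merge: [5] + [2, 13] -> [2, 5, 13]
Merge: [4, 27, 28] + [2, 5, 13] -> [2, 4, 5, 13, 27, 28]

Final sorted array: [2, 4, 5, 13, 27, 28]

The merge sort proceeds by recursively splitting the array and merging sorted halves.
After all merges, the sorted array is [2, 4, 5, 13, 27, 28].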